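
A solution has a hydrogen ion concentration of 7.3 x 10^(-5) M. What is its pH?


pH = -log10([H+])
pH = -log10(7.3 x 10^(-5))
pH = 4.1367

4.1367


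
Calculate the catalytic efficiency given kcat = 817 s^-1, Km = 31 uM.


Catalytic efficiency = kcat / Km
= 817 / 31
= 26.3548 uM^-1*s^-1

26.3548 uM^-1*s^-1


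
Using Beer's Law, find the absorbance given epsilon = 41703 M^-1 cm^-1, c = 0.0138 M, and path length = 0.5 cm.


A = epsilon * c * l
A = 41703 * 0.0138 * 0.5
A = 287.7507

287.7507


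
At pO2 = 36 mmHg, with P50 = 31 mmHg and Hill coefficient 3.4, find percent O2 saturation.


Y = pO2^n / (P50^n + pO2^n)
Y = 36^3.4 / (31^3.4 + 36^3.4)
Y = 62.44%

62.44%


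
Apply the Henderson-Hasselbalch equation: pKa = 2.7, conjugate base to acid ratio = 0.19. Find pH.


pH = pKa + log10([A-]/[HA])
pH = 2.7 + log10(0.19)
pH = 1.9788

1.9788


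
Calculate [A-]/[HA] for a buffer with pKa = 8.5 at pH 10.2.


[A-]/[HA] = 10^(pH - pKa)
= 10^(10.2 - 8.5)
= 50.1187

50.1187


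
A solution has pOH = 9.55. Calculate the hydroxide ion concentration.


[OH-] = 10^(-pOH)
[OH-] = 10^(-9.55)
[OH-] = 2.818e-10 M

2.818e-10 M


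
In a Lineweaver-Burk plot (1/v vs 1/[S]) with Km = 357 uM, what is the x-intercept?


x-intercept = -1/Km
= -1/357
= -0.0028 1/uM

-0.0028 1/uM


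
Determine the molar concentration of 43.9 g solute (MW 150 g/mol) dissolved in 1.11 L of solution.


C = (mass / MW) / volume
C = (43.9 / 150) / 1.11
C = 0.2637 M

0.2637 M


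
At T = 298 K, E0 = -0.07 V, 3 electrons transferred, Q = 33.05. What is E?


E = E0 - (RT/nF) * ln(Q)
E = -0.07 - (8.314 * 298 / (3 * 96485)) * ln(33.05)
E = -0.0999 V

-0.0999 V


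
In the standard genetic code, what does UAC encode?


Standard genetic code lookup.
Codon UAC -> Tyr

Tyr


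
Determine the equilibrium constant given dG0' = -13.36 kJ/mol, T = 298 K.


Keq = exp(-dG0 * 1000 / (R * T))
Keq = exp(-(-13.36) * 1000 / (8.314 * 298))
Keq = 219.7249

219.7249


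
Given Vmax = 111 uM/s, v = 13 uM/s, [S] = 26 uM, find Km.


Km = [S] * (Vmax - v) / v
Km = 26 * (111 - 13) / 13
Km = 196.0 uM

196.0 uM


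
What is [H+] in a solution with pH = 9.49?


[H+] = 10^(-pH)
[H+] = 10^(-9.49)
[H+] = 3.236e-10 M

3.236e-10 M


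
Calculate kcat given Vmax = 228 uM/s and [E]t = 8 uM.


kcat = Vmax / [E]t
kcat = 228 / 8
kcat = 28.5 s^-1

28.5 s^-1


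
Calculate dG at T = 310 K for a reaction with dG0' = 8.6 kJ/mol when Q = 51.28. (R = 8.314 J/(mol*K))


dG = dG0' + RT * ln(Q) / 1000
dG = 8.6 + 8.314 * 310 * ln(51.28) / 1000
dG = 18.7478 kJ/mol

18.7478 kJ/mol


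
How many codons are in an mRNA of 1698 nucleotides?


codons = nucleotides / 3
codons = 1698 / 3 = 566

566


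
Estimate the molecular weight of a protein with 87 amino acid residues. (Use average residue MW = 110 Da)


MW = n_residues * 110 Da
MW = 87 * 110
MW = 9570 Da

9570 Da


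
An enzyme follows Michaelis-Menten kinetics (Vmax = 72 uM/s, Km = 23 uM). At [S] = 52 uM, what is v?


v = Vmax * [S] / (Km + [S])
v = 72 * 52 / (23 + 52)
v = 49.92 uM/s

49.92 uM/s


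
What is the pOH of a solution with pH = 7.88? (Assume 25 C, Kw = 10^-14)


pOH = 14 - pH
pOH = 14 - 7.88
pOH = 6.12

6.12


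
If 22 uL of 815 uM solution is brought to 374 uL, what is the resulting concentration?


C2 = C1 * V1 / V2
C2 = 815 * 22 / 374
C2 = 47.9412 uM

47.9412 uM


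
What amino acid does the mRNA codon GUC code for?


Standard genetic code lookup.
Codon GUC -> Val

Val


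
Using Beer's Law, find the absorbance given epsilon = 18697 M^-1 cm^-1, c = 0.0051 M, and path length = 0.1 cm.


A = epsilon * c * l
A = 18697 * 0.0051 * 0.1
A = 9.5355

9.5355


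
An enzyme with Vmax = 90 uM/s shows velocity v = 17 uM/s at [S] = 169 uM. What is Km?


Km = [S] * (Vmax - v) / v
Km = 169 * (90 - 17) / 17
Km = 725.7059 uM

725.7059 uM


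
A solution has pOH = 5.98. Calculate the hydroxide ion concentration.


[OH-] = 10^(-pOH)
[OH-] = 10^(-5.98)
[OH-] = 1.047e-06 M

1.047e-06 M


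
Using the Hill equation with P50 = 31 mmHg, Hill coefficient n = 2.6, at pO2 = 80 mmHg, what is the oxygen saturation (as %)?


Y = pO2^n / (P50^n + pO2^n)
Y = 80^2.6 / (31^2.6 + 80^2.6)
Y = 92.16%

92.16%


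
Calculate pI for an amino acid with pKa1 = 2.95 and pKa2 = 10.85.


pI = (pKa1 + pKa2) / 2
pI = (2.95 + 10.85) / 2
pI = 6.9

6.9


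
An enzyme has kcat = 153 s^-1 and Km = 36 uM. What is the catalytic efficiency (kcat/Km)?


Catalytic efficiency = kcat / Km
= 153 / 36
= 4.25 uM^-1*s^-1

4.25 uM^-1*s^-1


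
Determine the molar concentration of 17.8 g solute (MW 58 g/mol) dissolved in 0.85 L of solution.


C = (mass / MW) / volume
C = (17.8 / 58) / 0.85
C = 0.3611 M

0.3611 M


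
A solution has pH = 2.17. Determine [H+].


[H+] = 10^(-pH)
[H+] = 10^(-2.17)
[H+] = 0.0068 M

0.0068 M


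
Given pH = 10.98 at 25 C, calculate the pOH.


pOH = 14 - pH
pOH = 14 - 10.98
pOH = 3.02

3.02


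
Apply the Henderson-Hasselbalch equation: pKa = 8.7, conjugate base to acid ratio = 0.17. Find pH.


pH = pKa + log10([A-]/[HA])
pH = 8.7 + log10(0.17)
pH = 7.9304

7.9304


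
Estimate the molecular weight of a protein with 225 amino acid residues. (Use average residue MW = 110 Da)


MW = n_residues * 110 Da
MW = 225 * 110
MW = 24750 Da

24750 Da


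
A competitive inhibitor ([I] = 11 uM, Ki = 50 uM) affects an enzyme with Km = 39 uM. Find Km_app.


Km_app = Km * (1 + [I]/Ki)
Km_app = 39 * (1 + 11/50)
Km_app = 47.58 uM

47.58 uM


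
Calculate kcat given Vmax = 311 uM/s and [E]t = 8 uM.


kcat = Vmax / [E]t
kcat = 311 / 8
kcat = 38.875 s^-1

38.875 s^-1


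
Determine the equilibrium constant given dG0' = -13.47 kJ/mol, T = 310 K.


Keq = exp(-dG0 * 1000 / (R * T))
Keq = exp(-(-13.47) * 1000 / (8.314 * 310))
Keq = 186.1064

186.1064


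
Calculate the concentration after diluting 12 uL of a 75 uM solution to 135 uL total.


C2 = C1 * V1 / V2
C2 = 75 * 12 / 135
C2 = 6.6667 uM

6.6667 uM


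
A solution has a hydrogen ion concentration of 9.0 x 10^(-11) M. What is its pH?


pH = -log10([H+])
pH = -log10(9.0 x 10^(-11))
pH = 10.0458

10.0458


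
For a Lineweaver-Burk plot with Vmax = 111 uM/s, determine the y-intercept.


y-intercept = 1/Vmax
= 1/111
= 0.009 s/uM

0.009 s/uM


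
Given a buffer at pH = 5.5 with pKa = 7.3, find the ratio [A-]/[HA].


[A-]/[HA] = 10^(pH - pKa)
= 10^(5.5 - 7.3)
= 0.0158

0.0158


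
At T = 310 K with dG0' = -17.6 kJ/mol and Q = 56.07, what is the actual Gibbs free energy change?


dG = dG0' + RT * ln(Q) / 1000
dG = -17.6 + 8.314 * 310 * ln(56.07) / 1000
dG = -7.2221 kJ/mol

-7.2221 kJ/mol


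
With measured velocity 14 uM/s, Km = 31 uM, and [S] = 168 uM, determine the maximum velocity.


Vmax = v * (Km + [S]) / [S]
Vmax = 14 * (31 + 168) / 168
Vmax = 16.5833 uM/s

16.5833 uM/s


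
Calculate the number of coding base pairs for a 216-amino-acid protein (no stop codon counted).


Each amino acid = 1 codon = 3 bp
bp = 216 * 3 = 648 bp

648 bp


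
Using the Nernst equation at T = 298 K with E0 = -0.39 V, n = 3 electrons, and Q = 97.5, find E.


E = E0 - (RT/nF) * ln(Q)
E = -0.39 - (8.314 * 298 / (3 * 96485)) * ln(97.5)
E = -0.4292 V

-0.4292 V


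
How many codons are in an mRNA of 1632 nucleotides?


codons = nucleotides / 3
codons = 1632 / 3 = 544

544


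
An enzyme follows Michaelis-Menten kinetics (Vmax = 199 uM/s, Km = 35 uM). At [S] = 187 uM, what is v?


v = Vmax * [S] / (Km + [S])
v = 199 * 187 / (35 + 187)
v = 167.6261 uM/s

167.6261 uM/s


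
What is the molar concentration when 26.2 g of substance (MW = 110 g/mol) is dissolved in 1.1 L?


C = (mass / MW) / volume
C = (26.2 / 110) / 1.1
C = 0.2165 M

0.2165 M


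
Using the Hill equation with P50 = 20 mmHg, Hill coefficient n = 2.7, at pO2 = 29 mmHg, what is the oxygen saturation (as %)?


Y = pO2^n / (P50^n + pO2^n)
Y = 29^2.7 / (20^2.7 + 29^2.7)
Y = 73.17%

73.17%


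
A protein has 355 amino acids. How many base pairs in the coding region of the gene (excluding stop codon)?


Each amino acid = 1 codon = 3 bp
bp = 355 * 3 = 1065 bp

1065 bp


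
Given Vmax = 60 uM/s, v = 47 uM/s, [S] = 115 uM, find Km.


Km = [S] * (Vmax - v) / v
Km = 115 * (60 - 47) / 47
Km = 31.8085 uM

31.8085 uM


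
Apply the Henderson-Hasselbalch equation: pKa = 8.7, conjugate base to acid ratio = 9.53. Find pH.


pH = pKa + log10([A-]/[HA])
pH = 8.7 + log10(9.53)
pH = 9.6791

9.6791


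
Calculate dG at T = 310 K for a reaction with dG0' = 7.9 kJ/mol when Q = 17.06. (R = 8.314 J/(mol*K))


dG = dG0' + RT * ln(Q) / 1000
dG = 7.9 + 8.314 * 310 * ln(17.06) / 1000
dG = 15.2112 kJ/mol

15.2112 kJ/mol


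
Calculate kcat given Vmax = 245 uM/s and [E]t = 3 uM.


kcat = Vmax / [E]t
kcat = 245 / 3
kcat = 81.6667 s^-1

81.6667 s^-1


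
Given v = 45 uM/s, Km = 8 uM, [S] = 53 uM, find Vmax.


Vmax = v * (Km + [S]) / [S]
Vmax = 45 * (8 + 53) / 53
Vmax = 51.7925 uM/s

51.7925 uM/s


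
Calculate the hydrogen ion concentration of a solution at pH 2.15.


[H+] = 10^(-pH)
[H+] = 10^(-2.15)
[H+] = 0.0071 M

0.0071 M


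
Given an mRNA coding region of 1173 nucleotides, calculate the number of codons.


codons = nucleotides / 3
codons = 1173 / 3 = 391

391


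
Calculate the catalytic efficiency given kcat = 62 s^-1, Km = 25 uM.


Catalytic efficiency = kcat / Km
= 62 / 25
= 2.48 uM^-1*s^-1

2.48 uM^-1*s^-1


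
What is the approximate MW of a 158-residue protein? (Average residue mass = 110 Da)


MW = n_residues * 110 Da
MW = 158 * 110
MW = 17380 Da

17380 Da


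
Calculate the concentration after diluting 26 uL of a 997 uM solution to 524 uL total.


C2 = C1 * V1 / V2
C2 = 997 * 26 / 524
C2 = 49.4695 uM

49.4695 uM


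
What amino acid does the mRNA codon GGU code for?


Standard genetic code lookup.
Codon GGU -> Gly

Gly


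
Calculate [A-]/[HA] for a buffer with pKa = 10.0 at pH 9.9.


[A-]/[HA] = 10^(pH - pKa)
= 10^(9.9 - 10.0)
= 0.7943

0.7943


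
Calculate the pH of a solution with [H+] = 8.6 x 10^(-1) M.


pH = -log10([H+])
pH = -log10(8.6 x 10^(-1))
pH = 0.0655

0.0655


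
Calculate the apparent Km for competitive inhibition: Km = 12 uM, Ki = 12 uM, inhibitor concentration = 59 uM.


Km_app = Km * (1 + [I]/Ki)
Km_app = 12 * (1 + 59/12)
Km_app = 71.0 uM

71.0 uM


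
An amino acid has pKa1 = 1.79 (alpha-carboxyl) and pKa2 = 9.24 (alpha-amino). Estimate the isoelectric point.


pI = (pKa1 + pKa2) / 2
pI = (1.79 + 9.24) / 2
pI = 5.515

5.515


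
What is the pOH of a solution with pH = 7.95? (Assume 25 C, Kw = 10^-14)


pOH = 14 - pH
pOH = 14 - 7.95
pOH = 6.05

6.05


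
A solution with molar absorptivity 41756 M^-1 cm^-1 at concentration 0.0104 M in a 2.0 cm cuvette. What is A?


A = epsilon * c * l
A = 41756 * 0.0104 * 2.0
A = 868.5248

868.5248


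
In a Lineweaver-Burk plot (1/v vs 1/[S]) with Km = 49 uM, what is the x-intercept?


x-intercept = -1/Km
= -1/49
= -0.0204 1/uM

-0.0204 1/uM


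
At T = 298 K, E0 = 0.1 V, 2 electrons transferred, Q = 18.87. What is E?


E = E0 - (RT/nF) * ln(Q)
E = 0.1 - (8.314 * 298 / (2 * 96485)) * ln(18.87)
E = 0.0623 V

0.0623 V


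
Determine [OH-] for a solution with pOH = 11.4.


[OH-] = 10^(-pOH)
[OH-] = 10^(-11.4)
[OH-] = 3.981e-12 M

3.981e-12 M


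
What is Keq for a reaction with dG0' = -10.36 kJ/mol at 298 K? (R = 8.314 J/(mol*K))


Keq = exp(-dG0 * 1000 / (R * T))
Keq = exp(-(-10.36) * 1000 / (8.314 * 298))
Keq = 65.4648

65.4648


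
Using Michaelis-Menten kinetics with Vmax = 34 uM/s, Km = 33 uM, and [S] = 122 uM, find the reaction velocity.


v = Vmax * [S] / (Km + [S])
v = 34 * 122 / (33 + 122)
v = 26.7613 uM/s

26.7613 uM/s


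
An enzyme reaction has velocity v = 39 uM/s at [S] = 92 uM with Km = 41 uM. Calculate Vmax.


Vmax = v * (Km + [S]) / [S]
Vmax = 39 * (41 + 92) / 92
Vmax = 56.3804 uM/s

56.3804 uM/s


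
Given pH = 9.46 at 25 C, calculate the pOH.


pOH = 14 - pH
pOH = 14 - 9.46
pOH = 4.54

4.54


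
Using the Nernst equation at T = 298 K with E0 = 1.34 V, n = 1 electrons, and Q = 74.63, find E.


E = E0 - (RT/nF) * ln(Q)
E = 1.34 - (8.314 * 298 / (1 * 96485)) * ln(74.63)
E = 1.2293 V

1.2293 V


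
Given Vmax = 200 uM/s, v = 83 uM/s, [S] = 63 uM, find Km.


Km = [S] * (Vmax - v) / v
Km = 63 * (200 - 83) / 83
Km = 88.8072 uM

88.8072 uM


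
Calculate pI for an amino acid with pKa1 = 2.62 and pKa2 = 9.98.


pI = (pKa1 + pKa2) / 2
pI = (2.62 + 9.98) / 2
pI = 6.3

6.3


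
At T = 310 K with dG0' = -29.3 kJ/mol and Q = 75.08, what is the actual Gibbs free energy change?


dG = dG0' + RT * ln(Q) / 1000
dG = -29.3 + 8.314 * 310 * ln(75.08) / 1000
dG = -18.1696 kJ/mol

-18.1696 kJ/mol


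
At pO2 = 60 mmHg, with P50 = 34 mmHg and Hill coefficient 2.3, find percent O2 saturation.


Y = pO2^n / (P50^n + pO2^n)
Y = 60^2.3 / (34^2.3 + 60^2.3)
Y = 78.69%

78.69%


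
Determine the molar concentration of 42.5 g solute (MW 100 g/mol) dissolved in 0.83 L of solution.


C = (mass / MW) / volume
C = (42.5 / 100) / 0.83
C = 0.512 M

0.512 M


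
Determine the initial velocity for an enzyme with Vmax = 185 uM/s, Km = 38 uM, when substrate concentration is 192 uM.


v = Vmax * [S] / (Km + [S])
v = 185 * 192 / (38 + 192)
v = 154.4348 uM/s

154.4348 uM/s


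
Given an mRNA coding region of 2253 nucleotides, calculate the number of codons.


codons = nucleotides / 3
codons = 2253 / 3 = 751

751


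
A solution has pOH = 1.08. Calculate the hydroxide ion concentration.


[OH-] = 10^(-pOH)
[OH-] = 10^(-1.08)
[OH-] = 0.0832 M

0.0832 M


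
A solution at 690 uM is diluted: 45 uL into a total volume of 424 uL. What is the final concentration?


C2 = C1 * V1 / V2
C2 = 690 * 45 / 424
C2 = 73.2311 uM

73.2311 uM


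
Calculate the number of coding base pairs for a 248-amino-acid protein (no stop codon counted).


Each amino acid = 1 codon = 3 bp
bp = 248 * 3 = 744 bp

744 bp


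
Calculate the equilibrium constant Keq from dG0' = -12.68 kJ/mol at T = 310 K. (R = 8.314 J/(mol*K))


Keq = exp(-dG0 * 1000 / (R * T))
Keq = exp(-(-12.68) * 1000 / (8.314 * 310))
Keq = 136.9754

136.9754


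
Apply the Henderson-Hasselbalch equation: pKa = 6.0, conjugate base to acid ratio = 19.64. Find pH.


pH = pKa + log10([A-]/[HA])
pH = 6.0 + log10(19.64)
pH = 7.2931

7.2931


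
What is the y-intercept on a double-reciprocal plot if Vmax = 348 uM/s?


y-intercept = 1/Vmax
= 1/348
= 0.0029 s/uM

0.0029 s/uM


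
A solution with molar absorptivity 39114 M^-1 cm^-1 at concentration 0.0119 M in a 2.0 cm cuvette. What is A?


A = epsilon * c * l
A = 39114 * 0.0119 * 2.0
A = 930.9132

930.9132


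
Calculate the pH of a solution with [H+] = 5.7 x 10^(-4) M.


pH = -log10([H+])
pH = -log10(5.7 x 10^(-4))
pH = 3.2441

3.2441


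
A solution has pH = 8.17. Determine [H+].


[H+] = 10^(-pH)
[H+] = 10^(-8.17)
[H+] = 6.761e-09 M

6.761e-09 M


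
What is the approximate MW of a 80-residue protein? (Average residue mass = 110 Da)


MW = n_residues * 110 Da
MW = 80 * 110
MW = 8800 Da

8800 Da


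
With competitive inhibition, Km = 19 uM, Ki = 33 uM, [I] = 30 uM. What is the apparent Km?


Km_app = Km * (1 + [I]/Ki)
Km_app = 19 * (1 + 30/33)
Km_app = 36.2727 uM

36.2727 uM


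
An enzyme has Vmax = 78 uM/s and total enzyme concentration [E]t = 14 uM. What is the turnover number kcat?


kcat = Vmax / [E]t
kcat = 78 / 14
kcat = 5.5714 s^-1

5.5714 s^-1


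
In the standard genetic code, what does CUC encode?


Standard genetic code lookup.
Codon CUC -> Leu

Leu


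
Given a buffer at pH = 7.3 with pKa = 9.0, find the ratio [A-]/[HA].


[A-]/[HA] = 10^(pH - pKa)
= 10^(7.3 - 9.0)
= 0.02

0.02


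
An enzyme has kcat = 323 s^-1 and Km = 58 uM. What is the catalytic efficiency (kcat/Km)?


Catalytic efficiency = kcat / Km
= 323 / 58
= 5.569 uM^-1*s^-1

5.569 uM^-1*s^-1


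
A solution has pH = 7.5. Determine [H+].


[H+] = 10^(-pH)
[H+] = 10^(-7.5)
[H+] = 3.162e-08 M

3.162e-08 M


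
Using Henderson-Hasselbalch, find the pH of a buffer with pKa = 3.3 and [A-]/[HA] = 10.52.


pH = pKa + log10([A-]/[HA])
pH = 3.3 + log10(10.52)
pH = 4.322

4.322


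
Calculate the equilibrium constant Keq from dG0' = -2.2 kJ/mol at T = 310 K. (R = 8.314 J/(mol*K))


Keq = exp(-dG0 * 1000 / (R * T))
Keq = exp(-(-2.2) * 1000 / (8.314 * 310))
Keq = 2.3481

2.3481


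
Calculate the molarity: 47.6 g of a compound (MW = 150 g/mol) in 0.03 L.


C = (mass / MW) / volume
C = (47.6 / 150) / 0.03
C = 10.5778 M

10.5778 M


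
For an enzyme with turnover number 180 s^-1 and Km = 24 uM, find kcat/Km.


Catalytic efficiency = kcat / Km
= 180 / 24
= 7.5 uM^-1*s^-1

7.5 uM^-1*s^-1


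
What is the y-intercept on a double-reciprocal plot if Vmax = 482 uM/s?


y-intercept = 1/Vmax
= 1/482
= 0.0021 s/uM

0.0021 s/uM


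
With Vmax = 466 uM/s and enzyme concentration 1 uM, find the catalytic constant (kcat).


kcat = Vmax / [E]t
kcat = 466 / 1
kcat = 466.0 s^-1

466.0 s^-1


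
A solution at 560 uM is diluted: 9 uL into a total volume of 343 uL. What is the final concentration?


C2 = C1 * V1 / V2
C2 = 560 * 9 / 343
C2 = 14.6939 uM

14.6939 uM


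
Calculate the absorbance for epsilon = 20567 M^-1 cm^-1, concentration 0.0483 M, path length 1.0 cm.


A = epsilon * c * l
A = 20567 * 0.0483 * 1.0
A = 993.3861

993.3861


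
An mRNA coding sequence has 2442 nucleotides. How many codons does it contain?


codons = nucleotides / 3
codons = 2442 / 3 = 814

814


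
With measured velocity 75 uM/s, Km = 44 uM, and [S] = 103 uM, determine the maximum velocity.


Vmax = v * (Km + [S]) / [S]
Vmax = 75 * (44 + 103) / 103
Vmax = 107.0388 uM/s

107.0388 uM/s


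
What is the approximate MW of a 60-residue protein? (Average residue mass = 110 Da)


MW = n_residues * 110 Da
MW = 60 * 110
MW = 6600 Da

6600 Da


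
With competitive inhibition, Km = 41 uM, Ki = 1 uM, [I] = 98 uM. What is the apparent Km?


Km_app = Km * (1 + [I]/Ki)
Km_app = 41 * (1 + 98/1)
Km_app = 4059.0 uM

4059.0 uM


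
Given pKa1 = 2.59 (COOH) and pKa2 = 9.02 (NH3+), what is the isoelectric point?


pI = (pKa1 + pKa2) / 2
pI = (2.59 + 9.02) / 2
pI = 5.805

5.805


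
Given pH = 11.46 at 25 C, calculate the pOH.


pOH = 14 - pH
pOH = 14 - 11.46
pOH = 2.54

2.54


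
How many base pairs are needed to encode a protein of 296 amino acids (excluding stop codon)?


Each amino acid = 1 codon = 3 bp
bp = 296 * 3 = 888 bp

888 bp


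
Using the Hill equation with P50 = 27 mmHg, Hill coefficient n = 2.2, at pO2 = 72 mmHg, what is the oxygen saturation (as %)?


Y = pO2^n / (P50^n + pO2^n)
Y = 72^2.2 / (27^2.2 + 72^2.2)
Y = 89.64%

89.64%


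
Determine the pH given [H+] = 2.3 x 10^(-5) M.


pH = -log10([H+])
pH = -log10(2.3 x 10^(-5))
pH = 4.6383

4.6383


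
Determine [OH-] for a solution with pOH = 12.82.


[OH-] = 10^(-pOH)
[OH-] = 10^(-12.82)
[OH-] = 1.514e-13 M

1.514e-13 M


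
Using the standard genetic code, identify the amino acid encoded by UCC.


Standard genetic code lookup.
Codon UCC -> Ser

Ser


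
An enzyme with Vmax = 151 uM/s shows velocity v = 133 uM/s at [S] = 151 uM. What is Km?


Km = [S] * (Vmax - v) / v
Km = 151 * (151 - 133) / 133
Km = 20.4361 uM

20.4361 uM


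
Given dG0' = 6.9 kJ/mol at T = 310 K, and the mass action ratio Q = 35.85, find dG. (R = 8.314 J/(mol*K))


dG = dG0' + RT * ln(Q) / 1000
dG = 6.9 + 8.314 * 310 * ln(35.85) / 1000
dG = 16.1252 kJ/mol

16.1252 kJ/mol


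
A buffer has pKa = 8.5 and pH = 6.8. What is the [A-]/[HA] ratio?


[A-]/[HA] = 10^(pH - pKa)
= 10^(6.8 - 8.5)
= 0.02

0.02


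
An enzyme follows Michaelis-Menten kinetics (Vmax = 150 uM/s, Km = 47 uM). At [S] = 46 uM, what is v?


v = Vmax * [S] / (Km + [S])
v = 150 * 46 / (47 + 46)
v = 74.1935 uM/s

74.1935 uM/s


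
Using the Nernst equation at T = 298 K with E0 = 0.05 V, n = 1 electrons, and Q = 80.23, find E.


E = E0 - (RT/nF) * ln(Q)
E = 0.05 - (8.314 * 298 / (1 * 96485)) * ln(80.23)
E = -0.0626 V

-0.0626 V


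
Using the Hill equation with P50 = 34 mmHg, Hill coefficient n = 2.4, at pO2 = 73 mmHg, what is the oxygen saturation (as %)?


Y = pO2^n / (P50^n + pO2^n)
Y = 73^2.4 / (34^2.4 + 73^2.4)
Y = 86.22%

86.22%


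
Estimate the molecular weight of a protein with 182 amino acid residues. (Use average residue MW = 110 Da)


MW = n_residues * 110 Da
MW = 182 * 110
MW = 20020 Da

20020 Da


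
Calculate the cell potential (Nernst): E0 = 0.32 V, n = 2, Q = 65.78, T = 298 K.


E = E0 - (RT/nF) * ln(Q)
E = 0.32 - (8.314 * 298 / (2 * 96485)) * ln(65.78)
E = 0.2663 V

0.2663 V


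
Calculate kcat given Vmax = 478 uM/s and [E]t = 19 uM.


kcat = Vmax / [E]t
kcat = 478 / 19
kcat = 25.1579 s^-1

25.1579 s^-1


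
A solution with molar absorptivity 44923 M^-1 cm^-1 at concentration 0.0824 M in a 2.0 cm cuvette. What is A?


A = epsilon * c * l
A = 44923 * 0.0824 * 2.0
A = 7403.3104

7403.3104


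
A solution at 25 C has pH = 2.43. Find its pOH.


pOH = 14 - pH
pOH = 14 - 2.43
pOH = 11.57

11.57


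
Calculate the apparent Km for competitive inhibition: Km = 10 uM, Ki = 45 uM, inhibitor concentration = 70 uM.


Km_app = Km * (1 + [I]/Ki)
Km_app = 10 * (1 + 70/45)
Km_app = 25.5556 uM

25.5556 uM


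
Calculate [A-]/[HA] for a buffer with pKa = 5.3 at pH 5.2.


[A-]/[HA] = 10^(pH - pKa)
= 10^(5.2 - 5.3)
= 0.7943

0.7943


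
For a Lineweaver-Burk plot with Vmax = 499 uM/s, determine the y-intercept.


y-intercept = 1/Vmax
= 1/499
= 0.002 s/uM

0.002 s/uM


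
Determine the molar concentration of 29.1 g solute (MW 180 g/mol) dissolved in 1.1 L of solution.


C = (mass / MW) / volume
C = (29.1 / 180) / 1.1
C = 0.147 M

0.147 M


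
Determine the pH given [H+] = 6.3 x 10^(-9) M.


pH = -log10([H+])
pH = -log10(6.3 x 10^(-9))
pH = 8.2007

8.2007


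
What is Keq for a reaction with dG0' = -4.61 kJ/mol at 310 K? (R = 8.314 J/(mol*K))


Keq = exp(-dG0 * 1000 / (R * T))
Keq = exp(-(-4.61) * 1000 / (8.314 * 310))
Keq = 5.9815

5.9815


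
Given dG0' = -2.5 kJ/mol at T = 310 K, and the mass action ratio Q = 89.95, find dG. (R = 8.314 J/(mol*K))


dG = dG0' + RT * ln(Q) / 1000
dG = -2.5 + 8.314 * 310 * ln(89.95) / 1000
dG = 9.0961 kJ/mol

9.0961 kJ/mol


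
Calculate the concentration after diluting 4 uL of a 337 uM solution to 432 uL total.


C2 = C1 * V1 / V2
C2 = 337 * 4 / 432
C2 = 3.1204 uM

3.1204 uM


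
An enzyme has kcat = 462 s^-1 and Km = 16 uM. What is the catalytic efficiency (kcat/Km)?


Catalytic efficiency = kcat / Km
= 462 / 16
= 28.875 uM^-1*s^-1

28.875 uM^-1*s^-1


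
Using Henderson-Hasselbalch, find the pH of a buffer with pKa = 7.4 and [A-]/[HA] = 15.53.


pH = pKa + log10([A-]/[HA])
pH = 7.4 + log10(15.53)
pH = 8.5912

8.5912


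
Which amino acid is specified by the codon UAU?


Standard genetic code lookup.
Codon UAU -> Tyr

Tyr


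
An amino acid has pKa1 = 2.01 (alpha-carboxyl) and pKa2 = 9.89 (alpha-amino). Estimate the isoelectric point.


pI = (pKa1 + pKa2) / 2
pI = (2.01 + 9.89) / 2
pI = 5.95

5.95


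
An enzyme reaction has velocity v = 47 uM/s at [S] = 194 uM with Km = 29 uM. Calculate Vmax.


Vmax = v * (Km + [S]) / [S]
Vmax = 47 * (29 + 194) / 194
Vmax = 54.0258 uM/s

54.0258 uM/s


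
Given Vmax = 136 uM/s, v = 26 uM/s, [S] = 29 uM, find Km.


Km = [S] * (Vmax - v) / v
Km = 29 * (136 - 26) / 26
Km = 122.6923 uM

122.6923 uM


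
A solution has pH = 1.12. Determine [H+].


[H+] = 10^(-pH)
[H+] = 10^(-1.12)
[H+] = 0.0759 M

0.0759 M


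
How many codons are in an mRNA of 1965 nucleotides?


codons = nucleotides / 3
codons = 1965 / 3 = 655

655


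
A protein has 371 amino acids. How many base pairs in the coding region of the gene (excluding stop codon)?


Each amino acid = 1 codon = 3 bp
bp = 371 * 3 = 1113 bp

1113 bp


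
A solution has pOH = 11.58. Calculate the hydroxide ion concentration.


[OH-] = 10^(-pOH)
[OH-] = 10^(-11.58)
[OH-] = 2.630e-12 M

2.630e-12 M


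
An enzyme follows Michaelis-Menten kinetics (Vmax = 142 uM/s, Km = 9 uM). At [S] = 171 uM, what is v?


v = Vmax * [S] / (Km + [S])
v = 142 * 171 / (9 + 171)
v = 134.9 uM/s

134.9 uM/s


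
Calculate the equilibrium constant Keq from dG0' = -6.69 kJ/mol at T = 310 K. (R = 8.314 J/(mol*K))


Keq = exp(-dG0 * 1000 / (R * T))
Keq = exp(-(-6.69) * 1000 / (8.314 * 310))
Keq = 13.406

13.406


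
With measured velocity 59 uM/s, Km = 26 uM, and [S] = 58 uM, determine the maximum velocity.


Vmax = v * (Km + [S]) / [S]
Vmax = 59 * (26 + 58) / 58
Vmax = 85.4483 uM/s

85.4483 uM/s


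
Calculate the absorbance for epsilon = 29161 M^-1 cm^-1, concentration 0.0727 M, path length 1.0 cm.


A = epsilon * c * l
A = 29161 * 0.0727 * 1.0
A = 2120.0047

2120.0047


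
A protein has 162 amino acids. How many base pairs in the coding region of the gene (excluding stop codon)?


Each amino acid = 1 codon = 3 bp
bp = 162 * 3 = 486 bp

486 bp


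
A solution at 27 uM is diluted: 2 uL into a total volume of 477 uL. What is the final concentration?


C2 = C1 * V1 / V2
C2 = 27 * 2 / 477
C2 = 0.1132 uM

0.1132 uM


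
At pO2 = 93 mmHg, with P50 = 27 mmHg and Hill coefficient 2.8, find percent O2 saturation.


Y = pO2^n / (P50^n + pO2^n)
Y = 93^2.8 / (27^2.8 + 93^2.8)
Y = 96.96%

96.96%


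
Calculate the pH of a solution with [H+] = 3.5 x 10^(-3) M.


pH = -log10([H+])
pH = -log10(3.5 x 10^(-3))
pH = 2.4559

2.4559


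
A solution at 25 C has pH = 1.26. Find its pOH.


pOH = 14 - pH
pOH = 14 - 1.26
pOH = 12.74

12.74


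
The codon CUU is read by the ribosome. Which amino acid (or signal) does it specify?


Standard genetic code lookup.
Codon CUU -> Leu

Leu


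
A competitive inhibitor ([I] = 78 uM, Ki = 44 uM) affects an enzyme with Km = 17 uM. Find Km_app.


Km_app = Km * (1 + [I]/Ki)
Km_app = 17 * (1 + 78/44)
Km_app = 47.1364 uM

47.1364 uM


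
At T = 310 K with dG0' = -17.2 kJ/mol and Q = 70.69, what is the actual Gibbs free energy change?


dG = dG0' + RT * ln(Q) / 1000
dG = -17.2 + 8.314 * 310 * ln(70.69) / 1000
dG = -6.2249 kJ/mol

-6.2249 kJ/mol


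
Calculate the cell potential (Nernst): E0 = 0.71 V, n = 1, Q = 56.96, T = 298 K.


E = E0 - (RT/nF) * ln(Q)
E = 0.71 - (8.314 * 298 / (1 * 96485)) * ln(56.96)
E = 0.6062 V

0.6062 V


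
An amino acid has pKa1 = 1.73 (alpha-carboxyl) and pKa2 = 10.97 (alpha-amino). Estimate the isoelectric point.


pI = (pKa1 + pKa2) / 2
pI = (1.73 + 10.97) / 2
pI = 6.35

6.35


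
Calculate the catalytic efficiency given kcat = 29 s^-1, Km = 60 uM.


Catalytic efficiency = kcat / Km
= 29 / 60
= 0.4833 uM^-1*s^-1

0.4833 uM^-1*s^-1


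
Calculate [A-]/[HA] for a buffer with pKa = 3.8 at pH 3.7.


[A-]/[HA] = 10^(pH - pKa)
= 10^(3.7 - 3.8)
= 0.7943

0.7943


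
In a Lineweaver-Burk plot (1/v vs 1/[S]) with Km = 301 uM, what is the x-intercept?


x-intercept = -1/Km
= -1/301
= -0.0033 1/uM

-0.0033 1/uM


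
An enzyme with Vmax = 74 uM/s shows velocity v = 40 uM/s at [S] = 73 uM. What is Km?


Km = [S] * (Vmax - v) / v
Km = 73 * (74 - 40) / 40
Km = 62.05 uM

62.05 uM


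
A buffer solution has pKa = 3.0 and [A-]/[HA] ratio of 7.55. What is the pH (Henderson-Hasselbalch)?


pH = pKa + log10([A-]/[HA])
pH = 3.0 + log10(7.55)
pH = 3.8779

3.8779


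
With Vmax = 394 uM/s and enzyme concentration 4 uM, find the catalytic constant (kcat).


kcat = Vmax / [E]t
kcat = 394 / 4
kcat = 98.5 s^-1

98.5 s^-1


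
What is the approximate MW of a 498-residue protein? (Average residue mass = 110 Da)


MW = n_residues * 110 Da
MW = 498 * 110
MW = 54780 Da

54780 Da


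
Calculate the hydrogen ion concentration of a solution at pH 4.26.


[H+] = 10^(-pH)
[H+] = 10^(-4.26)
[H+] = 5.495e-05 M

5.495e-05 M


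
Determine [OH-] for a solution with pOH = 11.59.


[OH-] = 10^(-pOH)
[OH-] = 10^(-11.59)
[OH-] = 2.570e-12 M

2.570e-12 M


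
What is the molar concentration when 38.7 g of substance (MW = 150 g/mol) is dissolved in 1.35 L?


C = (mass / MW) / volume
C = (38.7 / 150) / 1.35
C = 0.1911 M

0.1911 M


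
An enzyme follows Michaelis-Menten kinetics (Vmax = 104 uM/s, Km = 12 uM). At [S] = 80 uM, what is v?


v = Vmax * [S] / (Km + [S])
v = 104 * 80 / (12 + 80)
v = 90.4348 uM/s

90.4348 uM/s


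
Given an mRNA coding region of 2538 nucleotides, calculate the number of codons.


codons = nucleotides / 3
codons = 2538 / 3 = 846

846


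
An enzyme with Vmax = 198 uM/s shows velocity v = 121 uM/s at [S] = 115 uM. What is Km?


Km = [S] * (Vmax - v) / v
Km = 115 * (198 - 121) / 121
Km = 73.1818 uM

73.1818 uM


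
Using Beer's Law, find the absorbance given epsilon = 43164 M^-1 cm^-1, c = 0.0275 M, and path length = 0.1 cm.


A = epsilon * c * l
A = 43164 * 0.0275 * 0.1
A = 118.701

118.701


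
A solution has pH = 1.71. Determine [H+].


[H+] = 10^(-pH)
[H+] = 10^(-1.71)
[H+] = 0.0195 M

0.0195 M


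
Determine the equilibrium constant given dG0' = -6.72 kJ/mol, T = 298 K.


Keq = exp(-dG0 * 1000 / (R * T))
Keq = exp(-(-6.72) * 1000 / (8.314 * 298))
Keq = 15.0644

15.0644


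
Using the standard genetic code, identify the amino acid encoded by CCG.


Standard genetic code lookup.
Codon CCG -> Pro

Pro


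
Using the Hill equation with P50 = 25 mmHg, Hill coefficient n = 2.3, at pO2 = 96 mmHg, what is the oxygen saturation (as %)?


Y = pO2^n / (P50^n + pO2^n)
Y = 96^2.3 / (25^2.3 + 96^2.3)
Y = 95.67%

95.67%


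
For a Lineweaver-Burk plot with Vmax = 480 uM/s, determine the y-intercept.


y-intercept = 1/Vmax
= 1/480
= 0.0021 s/uM

0.0021 s/uM


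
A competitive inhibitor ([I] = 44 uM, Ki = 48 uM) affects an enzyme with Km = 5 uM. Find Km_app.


Km_app = Km * (1 + [I]/Ki)
Km_app = 5 * (1 + 44/48)
Km_app = 9.5833 uM

9.5833 uM


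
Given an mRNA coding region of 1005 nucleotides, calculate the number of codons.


codons = nucleotides / 3
codons = 1005 / 3 = 335

335


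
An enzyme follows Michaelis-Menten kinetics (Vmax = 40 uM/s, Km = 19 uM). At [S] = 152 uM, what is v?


v = Vmax * [S] / (Km + [S])
v = 40 * 152 / (19 + 152)
v = 35.5556 uM/s

35.5556 uM/s


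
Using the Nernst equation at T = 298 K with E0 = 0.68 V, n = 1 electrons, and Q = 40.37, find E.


E = E0 - (RT/nF) * ln(Q)
E = 0.68 - (8.314 * 298 / (1 * 96485)) * ln(40.37)
E = 0.585 V

0.585 V


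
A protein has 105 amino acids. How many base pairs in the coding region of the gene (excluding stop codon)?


Each amino acid = 1 codon = 3 bp
bp = 105 * 3 = 315 bp

315 bp


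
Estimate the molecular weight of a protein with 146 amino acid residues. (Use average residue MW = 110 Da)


MW = n_residues * 110 Da
MW = 146 * 110
MW = 16060 Da

16060 Da


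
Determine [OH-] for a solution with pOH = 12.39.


[OH-] = 10^(-pOH)
[OH-] = 10^(-12.39)
[OH-] = 4.074e-13 M

4.074e-13 M


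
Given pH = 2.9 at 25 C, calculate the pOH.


pOH = 14 - pH
pOH = 14 - 2.9
pOH = 11.1

11.1


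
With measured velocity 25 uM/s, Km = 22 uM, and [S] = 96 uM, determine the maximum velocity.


Vmax = v * (Km + [S]) / [S]
Vmax = 25 * (22 + 96) / 96
Vmax = 30.7292 uM/s

30.7292 uM/s


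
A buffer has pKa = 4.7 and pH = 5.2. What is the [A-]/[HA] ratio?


[A-]/[HA] = 10^(pH - pKa)
= 10^(5.2 - 4.7)
= 3.1623

3.1623


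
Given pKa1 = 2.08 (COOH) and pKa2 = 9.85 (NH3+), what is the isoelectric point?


pI = (pKa1 + pKa2) / 2
pI = (2.08 + 9.85) / 2
pI = 5.965

5.965


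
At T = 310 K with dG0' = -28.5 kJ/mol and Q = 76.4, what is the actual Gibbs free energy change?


dG = dG0' + RT * ln(Q) / 1000
dG = -28.5 + 8.314 * 310 * ln(76.4) / 1000
dG = -17.3247 kJ/mol

-17.3247 kJ/mol


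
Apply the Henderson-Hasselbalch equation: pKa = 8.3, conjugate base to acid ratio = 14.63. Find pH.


pH = pKa + log10([A-]/[HA])
pH = 8.3 + log10(14.63)
pH = 9.4652

9.4652


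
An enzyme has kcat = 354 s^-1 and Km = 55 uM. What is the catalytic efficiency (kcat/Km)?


Catalytic efficiency = kcat / Km
= 354 / 55
= 6.4364 uM^-1*s^-1

6.4364 uM^-1*s^-1


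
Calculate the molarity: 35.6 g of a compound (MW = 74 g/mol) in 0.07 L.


C = (mass / MW) / volume
C = (35.6 / 74) / 0.07
C = 6.8726 M

6.8726 M


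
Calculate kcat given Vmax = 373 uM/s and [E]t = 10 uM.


kcat = Vmax / [E]t
kcat = 373 / 10
kcat = 37.3 s^-1

37.3 s^-1


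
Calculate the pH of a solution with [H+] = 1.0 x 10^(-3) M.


pH = -log10([H+])
pH = -log10(1.0 x 10^(-3))
pH = 3.0

3.0


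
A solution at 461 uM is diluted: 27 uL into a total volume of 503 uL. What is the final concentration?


C2 = C1 * V1 / V2
C2 = 461 * 27 / 503
C2 = 24.7455 uM

24.7455 uM


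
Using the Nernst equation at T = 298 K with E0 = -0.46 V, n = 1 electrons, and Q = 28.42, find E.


E = E0 - (RT/nF) * ln(Q)
E = -0.46 - (8.314 * 298 / (1 * 96485)) * ln(28.42)
E = -0.5459 V

-0.5459 V


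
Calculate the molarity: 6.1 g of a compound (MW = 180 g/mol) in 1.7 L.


C = (mass / MW) / volume
C = (6.1 / 180) / 1.7
C = 0.0199 M

0.0199 M


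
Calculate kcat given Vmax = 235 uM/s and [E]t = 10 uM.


kcat = Vmax / [E]t
kcat = 235 / 10
kcat = 23.5 s^-1

23.5 s^-1


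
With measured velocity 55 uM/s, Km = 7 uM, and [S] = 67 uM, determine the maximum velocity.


Vmax = v * (Km + [S]) / [S]
Vmax = 55 * (7 + 67) / 67
Vmax = 60.7463 uM/s

60.7463 uM/s


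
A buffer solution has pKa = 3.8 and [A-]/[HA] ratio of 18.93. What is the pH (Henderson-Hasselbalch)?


pH = pKa + log10([A-]/[HA])
pH = 3.8 + log10(18.93)
pH = 5.0772

5.0772


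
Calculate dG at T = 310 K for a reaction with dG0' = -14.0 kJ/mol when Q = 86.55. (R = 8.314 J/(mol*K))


dG = dG0' + RT * ln(Q) / 1000
dG = -14.0 + 8.314 * 310 * ln(86.55) / 1000
dG = -2.5032 kJ/mol

-2.5032 kJ/mol


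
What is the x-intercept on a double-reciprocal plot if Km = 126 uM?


x-intercept = -1/Km
= -1/126
= -0.0079 1/uM

-0.0079 1/uM


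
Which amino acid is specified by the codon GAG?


Standard genetic code lookup.
Codon GAG -> Glu

Glu


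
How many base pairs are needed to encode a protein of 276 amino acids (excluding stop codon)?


Each amino acid = 1 codon = 3 bp
bp = 276 * 3 = 828 bp

828 bp


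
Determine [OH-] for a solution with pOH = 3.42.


[OH-] = 10^(-pOH)
[OH-] = 10^(-3.42)
[OH-] = 3.802e-04 M

3.802e-04 M


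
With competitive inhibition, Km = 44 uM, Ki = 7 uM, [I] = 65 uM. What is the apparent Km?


Km_app = Km * (1 + [I]/Ki)
Km_app = 44 * (1 + 65/7)
Km_app = 452.5714 uM

452.5714 uM


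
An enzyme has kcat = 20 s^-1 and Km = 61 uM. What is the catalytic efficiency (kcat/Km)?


Catalytic efficiency = kcat / Km
= 20 / 61
= 0.3279 uM^-1*s^-1

0.3279 uM^-1*s^-1


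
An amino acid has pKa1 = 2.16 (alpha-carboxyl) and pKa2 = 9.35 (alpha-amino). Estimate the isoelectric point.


pI = (pKa1 + pKa2) / 2
pI = (2.16 + 9.35) / 2
pI = 5.755

5.755


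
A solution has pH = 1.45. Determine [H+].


[H+] = 10^(-pH)
[H+] = 10^(-1.45)
[H+] = 0.0355 M

0.0355 M


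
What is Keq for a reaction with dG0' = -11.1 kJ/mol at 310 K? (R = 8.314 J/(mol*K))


Keq = exp(-dG0 * 1000 / (R * T))
Keq = exp(-(-11.1) * 1000 / (8.314 * 310))
Keq = 74.2001

74.2001


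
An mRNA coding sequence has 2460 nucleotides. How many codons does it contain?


codons = nucleotides / 3
codons = 2460 / 3 = 820

820


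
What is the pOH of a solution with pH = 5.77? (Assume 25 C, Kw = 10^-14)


pOH = 14 - pH
pOH = 14 - 5.77
pOH = 8.23

8.23


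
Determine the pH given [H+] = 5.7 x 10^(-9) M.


pH = -log10([H+])
pH = -log10(5.7 x 10^(-9))
pH = 8.2441

8.2441


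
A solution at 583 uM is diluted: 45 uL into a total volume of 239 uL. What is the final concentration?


C2 = C1 * V1 / V2
C2 = 583 * 45 / 239
C2 = 109.7699 uM

109.7699 uM


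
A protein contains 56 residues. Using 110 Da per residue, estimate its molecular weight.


MW = n_residues * 110 Da
MW = 56 * 110
MW = 6160 Da

6160 Da


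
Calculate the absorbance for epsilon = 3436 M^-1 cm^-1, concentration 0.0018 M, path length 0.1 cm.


A = epsilon * c * l
A = 3436 * 0.0018 * 0.1
A = 0.6185

0.6185


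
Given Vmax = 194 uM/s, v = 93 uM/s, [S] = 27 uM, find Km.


Km = [S] * (Vmax - v) / v
Km = 27 * (194 - 93) / 93
Km = 29.3226 uM

29.3226 uM


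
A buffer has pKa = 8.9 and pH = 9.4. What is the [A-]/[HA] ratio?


[A-]/[HA] = 10^(pH - pKa)
= 10^(9.4 - 8.9)
= 3.1623

3.1623


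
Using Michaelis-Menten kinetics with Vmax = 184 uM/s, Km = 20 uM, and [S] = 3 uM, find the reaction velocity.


v = Vmax * [S] / (Km + [S])
v = 184 * 3 / (20 + 3)
v = 24.0 uM/s

24.0 uM/s


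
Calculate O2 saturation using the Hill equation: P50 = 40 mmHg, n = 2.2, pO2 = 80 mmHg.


Y = pO2^n / (P50^n + pO2^n)
Y = 80^2.2 / (40^2.2 + 80^2.2)
Y = 82.13%

82.13%


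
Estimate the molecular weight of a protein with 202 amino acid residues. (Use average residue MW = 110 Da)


MW = n_residues * 110 Da
MW = 202 * 110
MW = 22220 Da

22220 Da


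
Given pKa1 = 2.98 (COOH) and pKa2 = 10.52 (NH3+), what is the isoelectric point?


pI = (pKa1 + pKa2) / 2
pI = (2.98 + 10.52) / 2
pI = 6.75

6.75


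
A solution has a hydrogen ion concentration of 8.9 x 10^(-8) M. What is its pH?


pH = -log10([H+])
pH = -log10(8.9 x 10^(-8))
pH = 7.0506

7.0506


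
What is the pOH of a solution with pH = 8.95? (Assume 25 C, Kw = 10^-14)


pOH = 14 - pH
pOH = 14 - 8.95
pOH = 5.05

5.05


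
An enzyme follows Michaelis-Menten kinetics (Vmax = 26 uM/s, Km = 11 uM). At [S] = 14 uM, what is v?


v = Vmax * [S] / (Km + [S])
v = 26 * 14 / (11 + 14)
v = 14.56 uM/s

14.56 uM/s


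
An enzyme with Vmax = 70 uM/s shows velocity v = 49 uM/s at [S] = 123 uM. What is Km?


Km = [S] * (Vmax - v) / v
Km = 123 * (70 - 49) / 49
Km = 52.7143 uM

52.7143 uM


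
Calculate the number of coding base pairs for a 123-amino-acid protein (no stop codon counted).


Each amino acid = 1 codon = 3 bp
bp = 123 * 3 = 369 bp

369 bp


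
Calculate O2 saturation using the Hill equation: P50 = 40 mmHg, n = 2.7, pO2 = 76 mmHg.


Y = pO2^n / (P50^n + pO2^n)
Y = 76^2.7 / (40^2.7 + 76^2.7)
Y = 84.98%

84.98%


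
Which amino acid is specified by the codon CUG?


Standard genetic code lookup.
Codon CUG -> Leu

Leu


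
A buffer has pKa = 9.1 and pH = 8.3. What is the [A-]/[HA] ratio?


[A-]/[HA] = 10^(pH - pKa)
= 10^(8.3 - 9.1)
= 0.1585

0.1585


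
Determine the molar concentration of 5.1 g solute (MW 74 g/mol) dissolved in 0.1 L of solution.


C = (mass / MW) / volume
C = (5.1 / 74) / 0.1
C = 0.6892 M

0.6892 M


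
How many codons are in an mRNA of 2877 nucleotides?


codons = nucleotides / 3
codons = 2877 / 3 = 959

959


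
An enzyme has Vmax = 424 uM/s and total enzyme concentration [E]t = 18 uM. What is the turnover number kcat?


kcat = Vmax / [E]t
kcat = 424 / 18
kcat = 23.5556 s^-1

23.5556 s^-1


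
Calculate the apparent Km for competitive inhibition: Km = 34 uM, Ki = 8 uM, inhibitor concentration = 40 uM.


Km_app = Km * (1 + [I]/Ki)
Km_app = 34 * (1 + 40/8)
Km_app = 204.0 uM

204.0 uM


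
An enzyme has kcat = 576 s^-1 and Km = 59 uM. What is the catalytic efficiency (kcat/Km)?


Catalytic efficiency = kcat / Km
= 576 / 59
= 9.7627 uM^-1*s^-1

9.7627 uM^-1*s^-1
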